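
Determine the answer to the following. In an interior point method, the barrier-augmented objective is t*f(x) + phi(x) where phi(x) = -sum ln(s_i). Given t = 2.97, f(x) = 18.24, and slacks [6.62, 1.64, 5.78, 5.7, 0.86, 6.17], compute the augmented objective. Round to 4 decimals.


Step 1: Compute log-barrier.
ln values: [1.8901, 0.4947, 1.7544, 1.7405, -0.1508, 1.8197]
phi = -(1.8901 + 0.4947 + 1.7544 + 1.7405 - 0.1508 + 1.8197) = -7.5485
Step 2: Compute augmented objective.
t*f(x) = 2.97*18.24 = 54.1728
Total = 54.1728 - 7.5485 = 46.6243


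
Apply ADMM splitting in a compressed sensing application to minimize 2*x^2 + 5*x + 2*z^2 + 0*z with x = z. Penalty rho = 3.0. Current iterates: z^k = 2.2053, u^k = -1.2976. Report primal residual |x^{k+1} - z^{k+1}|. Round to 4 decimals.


ADMM iteration with rho = 3.0, z^k = 2.2053, u^k = -1.2976
Step 1: x-update.
Minimize 2*x^2 + 5*x + (3.0/2)*(x - 2.2053 - 1.2976)^2
FOC: (2*2 + 3.0)*x = -5 + 3.0*(2.2053 + 1.2976)
x^{k+1} = 0.787
Step 2: z-update.
Minimize 2*z^2 + 0*z + (3.0/2)*(0.787 - z - 1.2976)^2
FOC: (2*2 + 3.0)*z = 0 + 3.0*(0.787 - 1.2976)
z^{k+1} = -0.2188
Step 3: u-update.
u^{k+1} = -1.2976 + 0.787 + 0.2188 = -0.2918
Step 4: Primal residual = |0.787 + 0.2188| = 1.0058


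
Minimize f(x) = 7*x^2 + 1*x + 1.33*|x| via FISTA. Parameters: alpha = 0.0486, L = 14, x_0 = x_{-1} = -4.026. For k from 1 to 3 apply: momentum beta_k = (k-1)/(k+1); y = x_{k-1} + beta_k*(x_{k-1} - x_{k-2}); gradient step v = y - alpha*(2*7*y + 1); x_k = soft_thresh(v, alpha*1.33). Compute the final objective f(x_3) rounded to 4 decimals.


FISTA on f(x) = 7*x^2 + 1*x + 1.33*|x|
L = 14, alpha = 0.0486
Iteration 1: beta = 0.0, y = -4.026 + 0.0*(-4.026 + 4.026) = -4.026
  grad(y) = -55.364, v = y - alpha*grad = -1.3353
  prox(v) = soft_thresh(-1.3353, 0.0646) = -1.2707
Iteration 2: beta = 0.3333, y = -1.2707 + 0.3333*(-1.2707 + 4.026) = -0.3522
  grad(y) = -3.9312, v = y - alpha*grad = -0.1612
  prox(v) = soft_thresh(-0.1612, 0.0646) = -0.0965
Iteration 3: beta = 0.5, y = -0.0965 + 0.5*(-0.0965 + 1.2707) = 0.4905
  grad(y) = 7.8675, v = y - alpha*grad = 0.1082
  prox(v) = soft_thresh(0.1082, 0.0646) = 0.0435
f(x_3) = 7*0.0435^2 + 1*0.0435 + 1.33*|0.0435| = 0.1147


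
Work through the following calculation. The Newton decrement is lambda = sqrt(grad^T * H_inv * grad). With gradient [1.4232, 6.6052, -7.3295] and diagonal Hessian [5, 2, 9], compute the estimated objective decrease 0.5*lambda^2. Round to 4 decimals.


Step 1: H is diagonal, so H^(-1) * g = [0.2846, 3.3026, -0.8144].
Step 2: g^T H^(-1) g = sum_i g_i^2 / H_ii
  = (1.4232)^2/5 + (6.6052)^2/2 + (-7.3295)^2/9
  = 0.4051 + 21.8143 + 5.9691 = 28.1885
Step 3: Objective decrease = 0.5 * g^T H^(-1) g = 14.0942


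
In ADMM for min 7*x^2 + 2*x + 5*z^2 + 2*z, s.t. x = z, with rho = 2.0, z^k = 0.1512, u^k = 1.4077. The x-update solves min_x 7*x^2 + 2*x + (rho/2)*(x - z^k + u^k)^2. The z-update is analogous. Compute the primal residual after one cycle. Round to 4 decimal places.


ADMM iteration with rho = 2.0, z^k = 0.1512, u^k = 1.4077
Step 1: x-update.
Minimize 7*x^2 + 2*x + (2.0/2)*(x - 0.1512 + 1.4077)^2
FOC: (2*7 + 2.0)*x = -2 + 2.0*(0.1512 - 1.4077)
x^{k+1} = -0.2821
Step 2: z-update.
Minimize 5*z^2 + 2*z + (2.0/2)*(-0.2821 - z + 1.4077)^2
FOC: (2*5 + 2.0)*z = -2 + 2.0*(-0.2821 + 1.4077)
z^{k+1} = 0.0209
Step 3: u-update.
u^{k+1} = 1.4077 - 0.2821 - 0.0209 = 1.1047
Step 4: Primal residual = |-0.2821 - 0.0209| = 0.303


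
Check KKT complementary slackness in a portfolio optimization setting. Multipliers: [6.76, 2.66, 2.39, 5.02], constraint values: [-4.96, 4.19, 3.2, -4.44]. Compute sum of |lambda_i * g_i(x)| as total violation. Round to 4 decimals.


KKT complementary slackness check:
lambda_1 * g_1 = 6.76 * -4.96 = -33.5296
lambda_2 * g_2 = 2.66 * 4.19 = 11.1454
lambda_3 * g_3 = 2.39 * 3.2 = 7.648
lambda_4 * g_4 = 5.02 * -4.44 = -22.2888
Total violation = 33.5296 + 11.1454 + 7.648 + 22.2888 = 74.6118


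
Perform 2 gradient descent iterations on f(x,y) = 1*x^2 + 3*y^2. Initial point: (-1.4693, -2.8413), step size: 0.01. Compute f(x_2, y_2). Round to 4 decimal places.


Gradient descent on f(x,y) = 1*x^2 + 3*y^2.
Starting point: (-1.4693, -2.8413), alpha = 0.01
Step 1: grad_x = 2*1*-1.4693 = -2.9386, grad_y = 2*3*-2.8413 = -17.0478
  x_1 = -1.4693 - 0.01*-2.9386 = -1.4399
  y_1 = -2.8413 - 0.01*-17.0478 = -2.6708
Step 2: grad_x = 2*1*-1.4399 = -2.8798, grad_y = 2*3*-2.6708 = -16.0249
  x_2 = -1.4399 - 0.01*-2.8798 = -1.4111
  y_2 = -2.6708 - 0.01*-16.0249 = -2.5106
f(-1.4111, -2.5106) = 1*(-1.4111)^2 + 3*(-2.5106)^2 = 20.9002


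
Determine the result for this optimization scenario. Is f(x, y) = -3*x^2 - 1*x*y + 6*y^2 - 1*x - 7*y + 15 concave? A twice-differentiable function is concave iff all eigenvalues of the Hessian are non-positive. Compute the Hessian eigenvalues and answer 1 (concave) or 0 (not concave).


The Hessian of f(x,y) = -3*x^2 - 1*x*y + 6*y^2 - 1*x - 7*y + 15 is:
H = [[-6, -1], [-1, 12]]
Trace = -6 + 12 = 6
Determinant = -6*12 - (-1)^2 = -73
Discriminant = (6)^2 - 4*-73 = 328.0
Eigenvalues: lambda_1 = -6.0554, lambda_2 = 12.0554
The function is not concave.

0


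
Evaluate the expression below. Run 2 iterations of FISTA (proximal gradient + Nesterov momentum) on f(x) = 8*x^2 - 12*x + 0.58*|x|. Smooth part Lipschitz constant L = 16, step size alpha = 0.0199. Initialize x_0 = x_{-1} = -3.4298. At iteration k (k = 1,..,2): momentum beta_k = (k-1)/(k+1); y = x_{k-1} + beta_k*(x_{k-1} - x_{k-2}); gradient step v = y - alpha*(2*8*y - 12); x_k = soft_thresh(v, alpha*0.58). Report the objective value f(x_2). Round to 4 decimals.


FISTA on f(x) = 8*x^2 - 12*x + 0.58*|x|
L = 16, alpha = 0.0199
Iteration 1: beta = 0.0, y = -3.4298 + 0.0*(-3.4298 + 3.4298) = -3.4298
  grad(y) = -66.8768, v = y - alpha*grad = -2.099
  prox(v) = soft_thresh(-2.099, 0.0115) = -2.0874
Iteration 2: beta = 0.3333, y = -2.0874 + 0.3333*(-2.0874 + 3.4298) = -1.6399
  grad(y) = -38.2391, v = y - alpha*grad = -0.879
  prox(v) = soft_thresh(-0.879, 0.0115) = -0.8674
f(x_2) = 8*(-0.8674)^2 - 12*(-0.8674) + 0.58*|-0.8674| = 16.9322


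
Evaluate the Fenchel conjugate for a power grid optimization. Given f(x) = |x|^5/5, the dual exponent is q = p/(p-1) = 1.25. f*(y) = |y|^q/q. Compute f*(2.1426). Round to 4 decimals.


The conjugate exponent q satisfies 1/p + 1/q = 1.
p = 5, so q = 5/(5 - 1) = 1.25
|y|^q = 2.1426^1.25 = 2.5922
f*(2.1426) = 2.5922 / 1.25 = 2.0738


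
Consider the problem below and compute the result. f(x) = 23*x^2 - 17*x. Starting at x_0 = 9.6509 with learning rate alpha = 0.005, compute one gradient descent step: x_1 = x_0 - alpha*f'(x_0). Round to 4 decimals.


We compute the gradient at x_0 and apply the update.
f'(x) = 46*x - 17
f'(9.6509) = 46*9.6509 - 17 = 426.9414
x_1 = 9.6509 - 0.005*426.9414 = 7.5162


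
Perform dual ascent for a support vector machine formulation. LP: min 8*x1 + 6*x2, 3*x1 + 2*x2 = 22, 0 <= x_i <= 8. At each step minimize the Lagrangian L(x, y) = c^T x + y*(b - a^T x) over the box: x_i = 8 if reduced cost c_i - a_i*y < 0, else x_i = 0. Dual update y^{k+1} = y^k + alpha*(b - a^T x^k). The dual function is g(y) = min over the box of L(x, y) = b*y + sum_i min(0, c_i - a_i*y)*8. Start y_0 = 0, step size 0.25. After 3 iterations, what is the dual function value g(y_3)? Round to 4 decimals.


Dual ascent for LP: min 8*x1 + 6*x2, 3*x1 + 2*x2 = 22, 0 <= x_i <= 8
Step 1: y^k = 0.0, reduced costs: (8.0, 6.0)
  x^k = (0.0, 0.0), subgradient = b - a^T x = 22.0
  y^{k+1} = 0.0 + 0.25*22.0 = 5.5
Step 2: y^k = 5.5, reduced costs: (-8.5, -5.0)
  x^k = (8.0, 8.0), subgradient = b - a^T x = -18.0
  y^{k+1} = 5.5 + 0.25*-18.0 = 1.0
Step 3: y^k = 1.0, reduced costs: (5.0, 4.0)
  x^k = (0.0, 0.0), subgradient = b - a^T x = 22.0
  y^{k+1} = 1.0 + 0.25*22.0 = 6.5
Dual objective at y_3 = 6.5: reduced costs (-11.5, -7.0), box minimizer x = (8.0, 8.0)
g(y_3) = b*y + (c1 - a1*y)*x1 + (c2 - a2*y)*x2 = 22*6.5 + (-11.5)*8.0 + (-7.0)*8.0 = 143.0 - 92.0 - 56.0 = -5.0


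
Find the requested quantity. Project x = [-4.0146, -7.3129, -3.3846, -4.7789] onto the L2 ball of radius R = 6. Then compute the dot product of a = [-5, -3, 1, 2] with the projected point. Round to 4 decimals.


Step 1: Compute ||x|| (intermediates to 6 decimals).
||x|| = sqrt((-4.0146)^2 + (-7.3129)^2 + (-3.3846)^2 + (-4.7789)^2) = 10.192592
Step 2: Project.
Since ||x|| > R, scale = R/||x|| = 6/10.192592 = 0.588663, proj(x) = scale * x
proj(x) = [-2.363246, -4.304834, -1.992389, -2.813162]
Step 3: Dot product.
a^T * proj(x) = -5*(-2.363246) - 3*(-4.304834) + 1*(-1.992389) + 2*(-2.813162) = 17.112


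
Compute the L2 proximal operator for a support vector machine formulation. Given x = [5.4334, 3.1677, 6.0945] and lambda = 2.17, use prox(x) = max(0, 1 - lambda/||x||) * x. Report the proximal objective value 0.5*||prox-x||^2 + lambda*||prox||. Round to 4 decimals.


Step 1: Compute ||x||.
||x|| = 8.7578
Step 2: Compute scaling factor.
scale = max(0, 1 - 2.17/8.7578) = 0.7522
Step 3: prox(x) = [4.0871, 2.3828, 4.5844]
||prox(x)|| = 6.5878
Step 4: Proximal objective.
0.5*||prox-x||^2 = 2.3545
lambda*||prox|| = 14.2955
Total = 16.65


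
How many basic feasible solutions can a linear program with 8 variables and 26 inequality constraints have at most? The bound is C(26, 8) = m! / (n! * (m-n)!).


Each vertex corresponds to some choice of n active constraints out of m, so the number of vertices is at most C(m, n) = m! / (n!(m-n)!).
m = 26, n = 8
Numerator: 26 * 25 * 24 * 23 * 22 * 21 * 20 * 19
Denominator: 8! = 40320
C(26, 8) = 1562275


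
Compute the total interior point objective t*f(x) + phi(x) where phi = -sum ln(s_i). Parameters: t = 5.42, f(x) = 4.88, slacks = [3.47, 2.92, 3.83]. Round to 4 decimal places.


Step 1: Compute log-barrier.
ln values: [1.2442, 1.0716, 1.3429]
phi = -(1.2442 + 1.0716 + 1.3429) = -3.6586
Step 2: Compute augmented objective.
t*f(x) = 5.42*4.88 = 26.4496
Total = 26.4496 - 3.6586 = 22.791


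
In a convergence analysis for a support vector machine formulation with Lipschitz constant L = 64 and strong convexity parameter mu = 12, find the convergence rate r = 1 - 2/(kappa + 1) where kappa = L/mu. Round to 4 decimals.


Step 1: Compute the condition number.
kappa = L/mu = 64/12 = 5.3333
Step 2: Compute the convergence rate.
r = 1 - 2/(kappa + 1) = 1 - 2*mu/(L + mu) = (L - mu)/(L + mu) = 52/76 = 0.6842


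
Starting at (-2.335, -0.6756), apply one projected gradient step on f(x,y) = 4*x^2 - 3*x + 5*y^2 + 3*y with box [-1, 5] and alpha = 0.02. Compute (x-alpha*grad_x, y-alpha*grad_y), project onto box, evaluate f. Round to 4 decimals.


Step 1: Compute gradient at (-2.335, -0.6756).
grad_x = 2*4*-2.335 - 3 = -21.68
grad_y = 2*5*-0.6756 + 3 = -3.756
Step 2: Gradient step.
x_raw = -2.335 - 0.02*-21.68 = -1.9014
y_raw = -0.6756 - 0.02*-3.756 = -0.6005
Step 3: Project onto [-1, 5].
x_proj = clip(-1.9014) = -1.0
y_proj = clip(-0.6005) = -0.6005
Step 4: Evaluate f.
f(-1.0, -0.6005) = 7.0014


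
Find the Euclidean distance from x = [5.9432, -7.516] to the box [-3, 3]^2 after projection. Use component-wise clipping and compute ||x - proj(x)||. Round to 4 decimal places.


Project each component onto [-3, 3].
clip(5.9432) = 3.0, clip(-7.516) = -3.0
Projection = [3.0, -3.0]
Squared diffs: [8.6624, 20.3943]
Distance = sqrt(29.0567) = 5.3904


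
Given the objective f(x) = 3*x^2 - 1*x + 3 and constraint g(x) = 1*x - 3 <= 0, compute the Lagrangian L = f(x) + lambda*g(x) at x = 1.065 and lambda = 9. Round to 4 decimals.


Step 1: Evaluate f(x).
f(1.065) = 3*1.065^2 - 1*1.065 + 3 = 5.3377
Step 2: Evaluate g(x).
g(1.065) = 1*1.065 - 3 = -1.935
Step 3: Compute Lagrangian.
L = 5.3377 + 9*-1.935 = -12.0773


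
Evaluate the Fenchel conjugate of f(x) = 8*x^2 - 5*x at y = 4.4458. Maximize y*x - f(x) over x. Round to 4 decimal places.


f*(y) = sup_x {y*x - a*x^2 - b*x} = sup_x {(y-b)*x - a*x^2}
FOC: (y - b) - 2a*x = 0 => x* = (y - b)/(2a)
x* = (4.4458 + 5)/(2*8) = 0.5904
f*(4.4458) = (y-b)^2/(4a) = (4.4458 + 5)^2/(4*8)
= 89.2231/32 = 2.7882


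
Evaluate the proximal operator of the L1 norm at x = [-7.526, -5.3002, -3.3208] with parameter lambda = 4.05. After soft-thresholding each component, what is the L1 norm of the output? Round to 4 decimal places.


Soft-thresholding with lambda = 4.05:
prox(-7.526) = sign(-7.526)*max(|-7.526| - 4.05, 0) = -3.476
prox(-5.3002) = sign(-5.3002)*max(|-5.3002| - 4.05, 0) = -1.2502
prox(-3.3208) = sign(-3.3208)*max(|-3.3208| - 4.05, 0) = 0.0
prox(x) = [-3.476, -1.2502, 0.0]
||prox(x)||_1 = 3.476 + 1.2502 + 0.0 = 4.7262


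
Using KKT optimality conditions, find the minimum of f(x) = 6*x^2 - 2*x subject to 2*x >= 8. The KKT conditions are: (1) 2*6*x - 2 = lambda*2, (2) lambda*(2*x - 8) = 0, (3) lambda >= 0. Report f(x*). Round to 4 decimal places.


Step 1: Try lambda = 0 (constraint inactive).
x_unc = 2/(2*6) = 0.1667
Check: 2*0.1667 = 0.3334 < 8 -- violated!
Step 2: Constraint must be active: 2*x = 8
x* = 8/2 = 4.0
lambda = (2*6*4.0 - 2)/2 = 23.0
Step 3: Compute optimal value.
f(x*) = 6*4.0^2 - 2*4.0 = 88.0


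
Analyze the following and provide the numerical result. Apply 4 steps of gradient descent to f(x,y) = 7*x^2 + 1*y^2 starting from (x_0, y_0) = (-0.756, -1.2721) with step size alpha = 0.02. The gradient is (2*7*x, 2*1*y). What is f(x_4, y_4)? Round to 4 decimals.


Gradient descent on f(x,y) = 7*x^2 + 1*y^2.
Starting point: (-0.756, -1.2721), alpha = 0.02
Step 1: grad_x = 2*7*-0.756 = -10.584, grad_y = 2*1*-1.2721 = -2.5442
  x_1 = -0.756 - 0.02*-10.584 = -0.5443
  y_1 = -1.2721 - 0.02*-2.5442 = -1.2212
Step 2: grad_x = 2*7*-0.5443 = -7.6205, grad_y = 2*1*-1.2212 = -2.4424
  x_2 = -0.5443 - 0.02*-7.6205 = -0.3919
  y_2 = -1.2212 - 0.02*-2.4424 = -1.1724
Step 3: grad_x = 2*7*-0.3919 = -5.4867, grad_y = 2*1*-1.1724 = -2.3447
  x_3 = -0.3919 - 0.02*-5.4867 = -0.2822
  y_3 = -1.1724 - 0.02*-2.3447 = -1.1255
Step 4: grad_x = 2*7*-0.2822 = -3.9505, grad_y = 2*1*-1.1255 = -2.2509
  x_4 = -0.2822 - 0.02*-3.9505 = -0.2032
  y_4 = -1.1255 - 0.02*-2.2509 = -1.0805
f(-0.2032, -1.0805) = 7*(-0.2032)^2 + 1*(-1.0805)^2 = 1.4563


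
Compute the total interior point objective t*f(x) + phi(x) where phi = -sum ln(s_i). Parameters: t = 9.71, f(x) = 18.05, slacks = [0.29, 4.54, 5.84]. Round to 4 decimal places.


Step 1: Compute log-barrier.
ln values: [-1.2379, 1.5129, 1.7647]
phi = -(-1.2379 + 1.5129 + 1.7647) = -2.0398
Step 2: Compute augmented objective.
t*f(x) = 9.71*18.05 = 175.2655
Total = 175.2655 - 2.0398 = 173.2257


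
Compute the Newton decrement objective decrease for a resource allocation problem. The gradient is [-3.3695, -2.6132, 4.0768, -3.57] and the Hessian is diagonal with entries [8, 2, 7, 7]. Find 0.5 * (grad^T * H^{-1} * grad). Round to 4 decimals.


Step 1: H is diagonal, so H^(-1) * g = [-0.4212, -1.3066, 0.5824, -0.51].
Step 2: g^T H^(-1) g = sum_i g_i^2 / H_ii
  = (-3.3695)^2/8 + (-2.6132)^2/2 + (4.0768)^2/7 + (-3.57)^2/7
  = 1.4192 + 3.4144 + 2.3743 + 1.8207 = 9.0286
Step 3: Objective decrease = 0.5 * g^T H^(-1) g = 4.5143


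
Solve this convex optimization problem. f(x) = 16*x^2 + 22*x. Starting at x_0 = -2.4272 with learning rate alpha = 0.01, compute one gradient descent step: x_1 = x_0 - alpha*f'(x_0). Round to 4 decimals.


We compute the gradient at x_0 and apply the update.
f'(x) = 32*x + 22
f'(-2.4272) = 32*-2.4272 + 22 = -55.6704
x_1 = -2.4272 - 0.01*-55.6704 = -1.8705


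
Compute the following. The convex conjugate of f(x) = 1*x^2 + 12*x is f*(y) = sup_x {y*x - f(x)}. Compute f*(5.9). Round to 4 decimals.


f*(y) = sup_x {y*x - a*x^2 - b*x} = sup_x {(y-b)*x - a*x^2}
FOC: (y - b) - 2a*x = 0 => x* = (y - b)/(2a)
x* = (5.9 - 12)/(2*1) = -3.05
f*(5.9) = (y-b)^2/(4a) = (5.9 - 12)^2/(4*1)
= 37.21/4 = 9.3025


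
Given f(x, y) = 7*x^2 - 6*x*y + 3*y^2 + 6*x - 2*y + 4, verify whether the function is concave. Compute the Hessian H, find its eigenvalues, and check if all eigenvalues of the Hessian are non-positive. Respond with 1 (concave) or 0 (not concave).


The Hessian of f(x,y) = 7*x^2 - 6*x*y + 3*y^2 + 6*x - 2*y + 4 is:
H = [[14, -6], [-6, 6]]
Trace = 14 + 6 = 20
Determinant = 14*6 - (-6)^2 = 48
Discriminant = (20)^2 - 4*48 = 208.0
Eigenvalues: lambda_1 = 2.7889, lambda_2 = 17.2111
The function is not concave.

0


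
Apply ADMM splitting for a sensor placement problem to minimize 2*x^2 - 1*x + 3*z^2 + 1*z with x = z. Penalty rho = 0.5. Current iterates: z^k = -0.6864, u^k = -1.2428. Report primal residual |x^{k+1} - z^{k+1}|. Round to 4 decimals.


ADMM iteration with rho = 0.5, z^k = -0.6864, u^k = -1.2428
Step 1: x-update.
Minimize 2*x^2 - 1*x + (0.5/2)*(x + 0.6864 - 1.2428)^2
FOC: (2*2 + 0.5)*x = 1 + 0.5*(-0.6864 + 1.2428)
x^{k+1} = 0.284
Step 2: z-update.
Minimize 3*z^2 + 1*z + (0.5/2)*(0.284 - z - 1.2428)^2
FOC: (2*3 + 0.5)*z = -1 + 0.5*(0.284 - 1.2428)
z^{k+1} = -0.2276
Step 3: u-update.
u^{k+1} = -1.2428 + 0.284 + 0.2276 = -0.7312
Step 4: Primal residual = |0.284 + 0.2276| = 0.5116


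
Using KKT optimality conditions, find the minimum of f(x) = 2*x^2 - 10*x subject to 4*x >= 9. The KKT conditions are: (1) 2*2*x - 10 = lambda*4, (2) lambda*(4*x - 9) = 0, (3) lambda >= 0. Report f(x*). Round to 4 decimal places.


Step 1: Try lambda = 0 (constraint inactive).
Stationarity: 2*2*x - 10 = 0
x* = 10/(2*2) = 2.5
Check constraint: 4*2.5 = 10.0 >= 9 -- satisfied.
Step 2: Compute optimal value.
f(x*) = 2*2.5^2 - 10*2.5 = -12.5


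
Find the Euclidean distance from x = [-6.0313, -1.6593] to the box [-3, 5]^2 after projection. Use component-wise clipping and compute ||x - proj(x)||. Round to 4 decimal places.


Project each component onto [-3, 5].
clip(-6.0313) = -3.0, clip(-1.6593) = -1.6593
Projection = [-3.0, -1.6593]
Squared diffs: [9.1888, 0.0]
Distance = sqrt(9.1888) = 3.0313


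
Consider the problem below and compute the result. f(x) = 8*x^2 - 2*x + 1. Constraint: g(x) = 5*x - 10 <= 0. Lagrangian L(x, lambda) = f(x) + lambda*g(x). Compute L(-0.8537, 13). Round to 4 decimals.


Step 1: Evaluate f(x).
f(-0.8537) = 8*(-0.8537)^2 - 2*(-0.8537) + 1 = 8.5378
Step 2: Evaluate g(x).
g(-0.8537) = 5*-0.8537 - 10 = -14.2685
Step 3: Compute Lagrangian.
L = 8.5378 + 13*-14.2685 = -176.9527


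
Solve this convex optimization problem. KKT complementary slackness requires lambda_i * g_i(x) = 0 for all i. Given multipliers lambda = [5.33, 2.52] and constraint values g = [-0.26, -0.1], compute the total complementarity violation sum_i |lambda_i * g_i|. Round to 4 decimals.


KKT complementary slackness check:
lambda_1 * g_1 = 5.33 * -0.26 = -1.3858
lambda_2 * g_2 = 2.52 * -0.1 = -0.252
Total violation = 1.3858 + 0.252 = 1.6378


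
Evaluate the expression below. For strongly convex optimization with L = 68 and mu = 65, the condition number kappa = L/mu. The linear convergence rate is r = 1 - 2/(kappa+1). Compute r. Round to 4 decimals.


Step 1: Compute the condition number.
kappa = L/mu = 68/65 = 1.0462
Step 2: Compute the convergence rate.
r = 1 - 2/(kappa + 1) = 1 - 2*mu/(L + mu) = (L - mu)/(L + mu) = 3/133 = 0.0226


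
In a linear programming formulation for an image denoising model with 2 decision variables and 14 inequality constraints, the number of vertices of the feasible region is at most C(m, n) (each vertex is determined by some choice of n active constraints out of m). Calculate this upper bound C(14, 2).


Each vertex corresponds to some choice of n active constraints out of m, so the number of vertices is at most C(m, n) = m! / (n!(m-n)!).
m = 14, n = 2
Numerator: 14 * 13
Denominator: 2! = 2
C(14, 2) = 91


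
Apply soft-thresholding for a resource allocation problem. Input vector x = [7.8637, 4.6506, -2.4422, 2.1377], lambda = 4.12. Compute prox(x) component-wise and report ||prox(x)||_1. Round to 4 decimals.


Soft-thresholding with lambda = 4.12:
prox(7.8637) = sign(7.8637)*max(|7.8637| - 4.12, 0) = 3.7437
prox(4.6506) = sign(4.6506)*max(|4.6506| - 4.12, 0) = 0.5306
prox(-2.4422) = sign(-2.4422)*max(|-2.4422| - 4.12, 0) = 0.0
prox(2.1377) = sign(2.1377)*max(|2.1377| - 4.12, 0) = 0.0
prox(x) = [3.7437, 0.5306, 0.0, 0.0]
||prox(x)||_1 = 3.7437 + 0.5306 + 0.0 + 0.0 = 4.2743


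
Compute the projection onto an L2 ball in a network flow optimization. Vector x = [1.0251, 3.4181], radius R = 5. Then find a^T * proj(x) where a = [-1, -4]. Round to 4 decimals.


Step 1: Compute ||x|| (intermediates to 6 decimals).
||x|| = sqrt(1.0251^2 + 3.4181^2) = 3.568506
Step 2: Project.
Since ||x|| <= R, proj = x (no scaling needed).
proj(x) = [1.0251, 3.4181]
Step 3: Dot product.
a^T * proj(x) = -1*1.0251 - 4*3.4181 = -14.6975


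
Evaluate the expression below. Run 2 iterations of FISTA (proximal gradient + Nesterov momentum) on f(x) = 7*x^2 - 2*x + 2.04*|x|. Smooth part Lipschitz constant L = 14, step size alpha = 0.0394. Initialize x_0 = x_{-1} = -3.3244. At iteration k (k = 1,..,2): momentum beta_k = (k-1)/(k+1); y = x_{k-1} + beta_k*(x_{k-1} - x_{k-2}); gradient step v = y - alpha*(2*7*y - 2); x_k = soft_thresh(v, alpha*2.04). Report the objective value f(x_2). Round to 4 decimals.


FISTA on f(x) = 7*x^2 - 2*x + 2.04*|x|
L = 14, alpha = 0.0394
Iteration 1: beta = 0.0, y = -3.3244 + 0.0*(-3.3244 + 3.3244) = -3.3244
  grad(y) = -48.5416, v = y - alpha*grad = -1.4119
  prox(v) = soft_thresh(-1.4119, 0.0804) = -1.3315
Iteration 2: beta = 0.3333, y = -1.3315 + 0.3333*(-1.3315 + 3.3244) = -0.6672
  grad(y) = -11.3405, v = y - alpha*grad = -0.2204
  prox(v) = soft_thresh(-0.2204, 0.0804) = -0.14
f(x_2) = 7*(-0.14)^2 - 2*(-0.14) + 2.04*|-0.14| = 0.7027


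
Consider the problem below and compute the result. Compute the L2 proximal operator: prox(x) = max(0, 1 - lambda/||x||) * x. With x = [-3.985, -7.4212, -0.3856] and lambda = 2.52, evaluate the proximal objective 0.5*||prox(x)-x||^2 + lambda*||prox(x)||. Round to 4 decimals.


Step 1: Compute ||x||.
||x|| = 8.4323
Step 2: Compute scaling factor.
scale = max(0, 1 - 2.52/8.4323) = 0.7011
Step 3: prox(x) = [-2.7941, -5.2034, -0.2704]
||prox(x)|| = 5.9123
Step 4: Proximal objective.
0.5*||prox-x||^2 = 3.1752
lambda*||prox|| = 14.899
Total = 18.0741


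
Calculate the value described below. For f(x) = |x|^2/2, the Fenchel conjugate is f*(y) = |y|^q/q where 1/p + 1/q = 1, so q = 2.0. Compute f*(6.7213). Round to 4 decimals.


The conjugate exponent q satisfies 1/p + 1/q = 1.
p = 2, so q = 2/(2 - 1) = 2.0
|y|^q = 6.7213^2.0 = 45.1759
f*(6.7213) = 45.1759 / 2.0 = 22.5879


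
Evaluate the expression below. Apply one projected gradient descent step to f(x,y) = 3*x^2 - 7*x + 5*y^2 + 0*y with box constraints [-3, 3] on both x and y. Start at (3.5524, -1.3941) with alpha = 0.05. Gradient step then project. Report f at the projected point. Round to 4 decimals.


Step 1: Compute gradient at (3.5524, -1.3941).
grad_x = 2*3*3.5524 - 7 = 14.3144
grad_y = 2*5*-1.3941 + 0 = -13.941
Step 2: Gradient step.
x_raw = 3.5524 - 0.05*14.3144 = 2.8367
y_raw = -1.3941 - 0.05*-13.941 = -0.6971
Step 3: Project onto [-3, 3].
x_proj = clip(2.8367) = 2.8367
y_proj = clip(-0.6971) = -0.6971
Step 4: Evaluate f.
f(2.8367, -0.6971) = 6.7129


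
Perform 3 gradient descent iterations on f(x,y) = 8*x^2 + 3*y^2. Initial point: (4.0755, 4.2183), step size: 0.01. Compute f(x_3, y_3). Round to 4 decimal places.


Gradient descent on f(x,y) = 8*x^2 + 3*y^2.
Starting point: (4.0755, 4.2183), alpha = 0.01
Step 1: grad_x = 2*8*4.0755 = 65.208, grad_y = 2*3*4.2183 = 25.3098
  x_1 = 4.0755 - 0.01*65.208 = 3.4234
  y_1 = 4.2183 - 0.01*25.3098 = 3.9652
Step 2: grad_x = 2*8*3.4234 = 54.7747, grad_y = 2*3*3.9652 = 23.7912
  x_2 = 3.4234 - 0.01*54.7747 = 2.8757
  y_2 = 3.9652 - 0.01*23.7912 = 3.7273
Step 3: grad_x = 2*8*2.8757 = 46.0108, grad_y = 2*3*3.7273 = 22.3637
  x_3 = 2.8757 - 0.01*46.0108 = 2.4156
  y_3 = 3.7273 - 0.01*22.3637 = 3.5037
f(2.4156, 3.5037) = 8*2.4156^2 + 3*3.5037^2 = 83.5064


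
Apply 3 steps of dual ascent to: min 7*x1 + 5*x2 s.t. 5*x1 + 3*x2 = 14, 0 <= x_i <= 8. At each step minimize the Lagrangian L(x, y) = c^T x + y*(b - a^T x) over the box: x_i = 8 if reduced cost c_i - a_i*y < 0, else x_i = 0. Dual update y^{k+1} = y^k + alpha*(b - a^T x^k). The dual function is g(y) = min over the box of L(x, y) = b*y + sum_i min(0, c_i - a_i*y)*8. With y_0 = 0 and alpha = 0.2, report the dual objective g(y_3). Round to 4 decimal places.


Dual ascent for LP: min 7*x1 + 5*x2, 5*x1 + 3*x2 = 14, 0 <= x_i <= 8
Step 1: y^k = 0.0, reduced costs: (7.0, 5.0)
  x^k = (0.0, 0.0), subgradient = b - a^T x = 14.0
  y^{k+1} = 0.0 + 0.2*14.0 = 2.8
Step 2: y^k = 2.8, reduced costs: (-7.0, -3.4)
  x^k = (8.0, 8.0), subgradient = b - a^T x = -50.0
  y^{k+1} = 2.8 + 0.2*-50.0 = -7.2
Step 3: y^k = -7.2, reduced costs: (43.0, 26.6)
  x^k = (0.0, 0.0), subgradient = b - a^T x = 14.0
  y^{k+1} = -7.2 + 0.2*14.0 = -4.4
Dual objective at y_3 = -4.4: reduced costs (29.0, 18.2), box minimizer x = (0.0, 0.0)
g(y_3) = b*y + (c1 - a1*y)*x1 + (c2 - a2*y)*x2 = 14*(-4.4) + 29.0*0.0 + 18.2*0.0 = -61.6 + 0.0 + 0.0 = -61.6


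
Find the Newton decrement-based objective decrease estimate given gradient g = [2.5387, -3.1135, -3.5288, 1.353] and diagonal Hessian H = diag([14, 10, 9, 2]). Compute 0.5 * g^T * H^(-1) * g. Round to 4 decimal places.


Step 1: H is diagonal, so H^(-1) * g = [0.1813, -0.3114, -0.3921, 0.6765].
Step 2: g^T H^(-1) g = sum_i g_i^2 / H_ii
  = (2.5387)^2/14 + (-3.1135)^2/10 + (-3.5288)^2/9 + (1.353)^2/2
  = 0.4604 + 0.9694 + 1.3836 + 0.9153 = 3.7287
Step 3: Objective decrease = 0.5 * g^T H^(-1) g = 1.8643


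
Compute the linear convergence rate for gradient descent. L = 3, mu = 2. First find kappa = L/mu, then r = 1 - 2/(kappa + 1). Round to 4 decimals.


Step 1: Compute the condition number.
kappa = L/mu = 3/2 = 1.5
Step 2: Compute the convergence rate.
r = 1 - 2/(kappa + 1) = 1 - 2*mu/(L + mu) = (L - mu)/(L + mu) = 1/5 = 0.2


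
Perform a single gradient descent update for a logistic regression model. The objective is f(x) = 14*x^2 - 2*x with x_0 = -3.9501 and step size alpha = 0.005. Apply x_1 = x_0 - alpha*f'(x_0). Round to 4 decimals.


We compute the gradient at x_0 and apply the update.
f'(x) = 28*x - 2
f'(-3.9501) = 28*-3.9501 - 2 = -112.6028
x_1 = -3.9501 - 0.005*-112.6028 = -3.3871


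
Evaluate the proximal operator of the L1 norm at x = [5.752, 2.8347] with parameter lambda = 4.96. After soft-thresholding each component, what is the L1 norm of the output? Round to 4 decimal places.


Soft-thresholding with lambda = 4.96:
prox(5.752) = sign(5.752)*max(|5.752| - 4.96, 0) = 0.792
prox(2.8347) = sign(2.8347)*max(|2.8347| - 4.96, 0) = 0.0
prox(x) = [0.792, 0.0]
||prox(x)||_1 = 0.792 + 0.0 = 0.792


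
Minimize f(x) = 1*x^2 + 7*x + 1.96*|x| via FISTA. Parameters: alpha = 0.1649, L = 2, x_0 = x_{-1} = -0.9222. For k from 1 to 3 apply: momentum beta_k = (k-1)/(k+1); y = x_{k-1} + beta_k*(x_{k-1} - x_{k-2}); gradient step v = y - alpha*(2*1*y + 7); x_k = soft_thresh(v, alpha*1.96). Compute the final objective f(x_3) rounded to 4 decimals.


FISTA on f(x) = 1*x^2 + 7*x + 1.96*|x|
L = 2, alpha = 0.1649
Iteration 1: beta = 0.0, y = -0.9222 + 0.0*(-0.9222 + 0.9222) = -0.9222
  grad(y) = 5.1556, v = y - alpha*grad = -1.7724
  prox(v) = soft_thresh(-1.7724, 0.3232) = -1.4492
Iteration 2: beta = 0.3333, y = -1.4492 + 0.3333*(-1.4492 + 0.9222) = -1.6248
  grad(y) = 3.7504, v = y - alpha*grad = -2.2432
  prox(v) = soft_thresh(-2.2432, 0.3232) = -1.92
Iteration 3: beta = 0.5, y = -1.92 + 0.5*(-1.92 + 1.4492) = -2.1555
  grad(y) = 2.689, v = y - alpha*grad = -2.5989
  prox(v) = soft_thresh(-2.5989, 0.3232) = -2.2757
f(x_3) = 1*(-2.2757)^2 + 7*(-2.2757) + 1.96*|-2.2757| = -6.2907


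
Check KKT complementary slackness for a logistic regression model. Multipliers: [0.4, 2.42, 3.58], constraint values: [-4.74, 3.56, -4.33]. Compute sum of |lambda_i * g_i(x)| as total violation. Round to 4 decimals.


KKT complementary slackness check:
lambda_1 * g_1 = 0.4 * -4.74 = -1.896
lambda_2 * g_2 = 2.42 * 3.56 = 8.6152
lambda_3 * g_3 = 3.58 * -4.33 = -15.5014
Total violation = 1.896 + 8.6152 + 15.5014 = 26.0126


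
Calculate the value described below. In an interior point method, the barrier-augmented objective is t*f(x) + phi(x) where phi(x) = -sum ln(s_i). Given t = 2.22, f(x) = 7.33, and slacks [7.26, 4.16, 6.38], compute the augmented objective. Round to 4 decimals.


Step 1: Compute log-barrier.
ln values: [1.9824, 1.4255, 1.8532]
phi = -(1.9824 + 1.4255 + 1.8532) = -5.2611
Step 2: Compute augmented objective.
t*f(x) = 2.22*7.33 = 16.2726
Total = 16.2726 - 5.2611 = 11.0115


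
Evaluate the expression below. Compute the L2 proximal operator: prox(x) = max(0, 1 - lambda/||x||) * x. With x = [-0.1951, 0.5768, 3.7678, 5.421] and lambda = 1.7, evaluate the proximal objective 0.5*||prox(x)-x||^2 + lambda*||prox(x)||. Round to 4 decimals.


Step 1: Compute ||x||.
||x|| = 6.6298
Step 2: Compute scaling factor.
scale = max(0, 1 - 1.7/6.6298) = 0.7436
Step 3: prox(x) = [-0.1451, 0.4289, 2.8017, 4.031]
||prox(x)|| = 4.9298
Step 4: Proximal objective.
0.5*||prox-x||^2 = 1.445
lambda*||prox|| = 8.3807
Total = 9.8257


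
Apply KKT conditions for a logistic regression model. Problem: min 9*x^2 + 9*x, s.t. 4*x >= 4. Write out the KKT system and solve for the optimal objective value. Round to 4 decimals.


Step 1: Try lambda = 0 (constraint inactive).
x_unc = -9/(2*9) = -0.5
Check: 4*-0.5 = -2.0 < 4 -- violated!
Step 2: Constraint must be active: 4*x = 4
x* = 4/4 = 1.0
lambda = (2*9*1.0 + 9)/4 = 6.75
Step 3: Compute optimal value.
f(x*) = 9*1.0^2 + 9*1.0 = 18.0


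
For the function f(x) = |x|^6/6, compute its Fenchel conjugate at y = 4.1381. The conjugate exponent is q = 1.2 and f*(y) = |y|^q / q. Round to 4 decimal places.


The conjugate exponent q satisfies 1/p + 1/q = 1.
p = 6, so q = 6/(6 - 1) = 1.2
|y|^q = 4.1381^1.2 = 5.4974
f*(4.1381) = 5.4974 / 1.2 = 4.5812


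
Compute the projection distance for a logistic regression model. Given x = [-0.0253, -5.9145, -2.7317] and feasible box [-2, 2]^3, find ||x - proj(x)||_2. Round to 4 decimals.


Project each component onto [-2, 2].
clip(-0.0253) = -0.0253, clip(-5.9145) = -2.0, clip(-2.7317) = -2.0
Projection = [-0.0253, -2.0, -2.0]
Squared diffs: [0.0, 15.3233, 0.5354]
Distance = sqrt(15.8587) = 3.9823


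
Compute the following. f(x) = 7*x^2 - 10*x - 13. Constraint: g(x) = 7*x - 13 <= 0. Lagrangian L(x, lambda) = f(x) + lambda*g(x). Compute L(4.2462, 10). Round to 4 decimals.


Step 1: Evaluate f(x).
f(4.2462) = 7*4.2462^2 - 10*4.2462 - 13 = 70.7495
Step 2: Evaluate g(x).
g(4.2462) = 7*4.2462 - 13 = 16.7234
Step 3: Compute Lagrangian.
L = 70.7495 + 10*16.7234 = 237.9835


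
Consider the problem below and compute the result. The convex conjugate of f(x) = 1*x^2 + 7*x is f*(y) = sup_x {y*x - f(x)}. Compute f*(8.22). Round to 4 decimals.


f*(y) = sup_x {y*x - a*x^2 - b*x} = sup_x {(y-b)*x - a*x^2}
FOC: (y - b) - 2a*x = 0 => x* = (y - b)/(2a)
x* = (8.22 - 7)/(2*1) = 0.61
f*(8.22) = (y-b)^2/(4a) = (8.22 - 7)^2/(4*1)
= 1.4884/4 = 0.3721


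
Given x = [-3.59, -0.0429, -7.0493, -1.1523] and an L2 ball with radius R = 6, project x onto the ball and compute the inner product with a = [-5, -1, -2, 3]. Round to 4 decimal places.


Step 1: Compute ||x|| (intermediates to 6 decimals).
||x|| = sqrt((-3.59)^2 + (-0.0429)^2 + (-7.0493)^2 + (-1.1523)^2) = 7.994396
Step 2: Project.
Since ||x|| > R, scale = R/||x|| = 6/7.994396 = 0.750526, proj(x) = scale * x
proj(x) = [-2.694388, -0.032198, -5.290683, -0.864831]
Step 3: Dot product.
a^T * proj(x) = -5*(-2.694388) - 1*(-0.032198) - 2*(-5.290683) + 3*(-0.864831) = 21.491


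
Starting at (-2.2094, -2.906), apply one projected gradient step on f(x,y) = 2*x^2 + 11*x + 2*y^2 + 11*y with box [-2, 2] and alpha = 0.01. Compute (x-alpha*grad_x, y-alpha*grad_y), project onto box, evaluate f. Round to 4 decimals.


Step 1: Compute gradient at (-2.2094, -2.906).
grad_x = 2*2*-2.2094 + 11 = 2.1624
grad_y = 2*2*-2.906 + 11 = -0.624
Step 2: Gradient step.
x_raw = -2.2094 - 0.01*2.1624 = -2.231
y_raw = -2.906 - 0.01*-0.624 = -2.8998
Step 3: Project onto [-2, 2].
x_proj = clip(-2.231) = -2.0
y_proj = clip(-2.8998) = -2.0
Step 4: Evaluate f.
f(-2.0, -2.0) = -28.0


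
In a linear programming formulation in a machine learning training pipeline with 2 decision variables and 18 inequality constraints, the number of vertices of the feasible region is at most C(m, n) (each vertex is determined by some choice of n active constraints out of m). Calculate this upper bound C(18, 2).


Each vertex corresponds to some choice of n active constraints out of m, so the number of vertices is at most C(m, n) = m! / (n!(m-n)!).
m = 18, n = 2
Numerator: 18 * 17
Denominator: 2! = 2
C(18, 2) = 153


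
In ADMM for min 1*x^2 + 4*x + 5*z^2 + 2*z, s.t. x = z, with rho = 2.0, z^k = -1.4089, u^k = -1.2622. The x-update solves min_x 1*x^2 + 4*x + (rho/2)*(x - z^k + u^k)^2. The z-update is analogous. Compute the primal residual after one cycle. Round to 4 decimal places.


ADMM iteration with rho = 2.0, z^k = -1.4089, u^k = -1.2622
Step 1: x-update.
Minimize 1*x^2 + 4*x + (2.0/2)*(x + 1.4089 - 1.2622)^2
FOC: (2*1 + 2.0)*x = -4 + 2.0*(-1.4089 + 1.2622)
x^{k+1} = -1.0734
Step 2: z-update.
Minimize 5*z^2 + 2*z + (2.0/2)*(-1.0734 - z - 1.2622)^2
FOC: (2*5 + 2.0)*z = -2 + 2.0*(-1.0734 - 1.2622)
z^{k+1} = -0.5559
Step 3: u-update.
u^{k+1} = -1.2622 - 1.0734 + 0.5559 = -1.7796
Step 4: Primal residual = |-1.0734 + 0.5559| = 0.5174


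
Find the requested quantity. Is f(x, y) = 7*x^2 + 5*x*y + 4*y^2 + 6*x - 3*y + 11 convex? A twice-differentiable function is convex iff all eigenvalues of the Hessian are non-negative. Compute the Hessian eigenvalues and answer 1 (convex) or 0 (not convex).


The Hessian of f(x,y) = 7*x^2 + 5*x*y + 4*y^2 + 6*x - 3*y + 11 is:
H = [[14, 5], [5, 8]]
Trace = 14 + 8 = 22
Determinant = 14*8 - (5)^2 = 87
Discriminant = (22)^2 - 4*87 = 136.0
Eigenvalues: lambda_1 = 5.169, lambda_2 = 16.831
The function is convex.

1


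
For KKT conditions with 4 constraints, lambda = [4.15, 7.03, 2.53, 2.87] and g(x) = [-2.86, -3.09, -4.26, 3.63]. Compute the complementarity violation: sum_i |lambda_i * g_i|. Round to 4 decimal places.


KKT complementary slackness check:
lambda_1 * g_1 = 4.15 * -2.86 = -11.869
lambda_2 * g_2 = 7.03 * -3.09 = -21.7227
lambda_3 * g_3 = 2.53 * -4.26 = -10.7778
lambda_4 * g_4 = 2.87 * 3.63 = 10.4181
Total violation = 11.869 + 21.7227 + 10.7778 + 10.4181 = 54.7876


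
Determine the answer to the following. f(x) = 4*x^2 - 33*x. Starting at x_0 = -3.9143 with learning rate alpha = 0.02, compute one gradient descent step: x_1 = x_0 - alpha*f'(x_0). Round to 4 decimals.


We compute the gradient at x_0 and apply the update.
f'(x) = 8*x - 33
f'(-3.9143) = 8*-3.9143 - 33 = -64.3144
x_1 = -3.9143 - 0.02*-64.3144 = -2.628


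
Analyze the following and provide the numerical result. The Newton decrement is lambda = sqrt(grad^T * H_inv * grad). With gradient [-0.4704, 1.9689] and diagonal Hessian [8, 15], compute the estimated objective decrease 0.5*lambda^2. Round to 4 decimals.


Step 1: H is diagonal, so H^(-1) * g = [-0.0588, 0.1313].
Step 2: g^T H^(-1) g = sum_i g_i^2 / H_ii
  = (-0.4704)^2/8 + (1.9689)^2/15
  = 0.0277 + 0.2584 = 0.2861
Step 3: Objective decrease = 0.5 * g^T H^(-1) g = 0.143


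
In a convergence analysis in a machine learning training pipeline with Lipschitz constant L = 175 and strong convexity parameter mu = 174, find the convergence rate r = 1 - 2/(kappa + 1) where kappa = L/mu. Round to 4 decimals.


Step 1: Compute the condition number.
kappa = L/mu = 175/174 = 1.0057
Step 2: Compute the convergence rate.
r = 1 - 2/(kappa + 1) = 1 - 2*mu/(L + mu) = (L - mu)/(L + mu) = 1/349 = 0.0029


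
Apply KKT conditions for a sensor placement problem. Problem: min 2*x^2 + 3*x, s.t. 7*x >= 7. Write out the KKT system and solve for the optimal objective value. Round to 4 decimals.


Step 1: Try lambda = 0 (constraint inactive).
x_unc = -3/(2*2) = -0.75
Check: 7*-0.75 = -5.25 < 7 -- violated!
Step 2: Constraint must be active: 7*x = 7
x* = 7/7 = 1.0
lambda = (2*2*1.0 + 3)/7 = 1.0
Step 3: Compute optimal value.
f(x*) = 2*1.0^2 + 3*1.0 = 5.0


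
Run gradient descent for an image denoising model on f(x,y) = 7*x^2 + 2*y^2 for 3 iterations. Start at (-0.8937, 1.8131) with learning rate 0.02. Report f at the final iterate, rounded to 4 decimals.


Gradient descent on f(x,y) = 7*x^2 + 2*y^2.
Starting point: (-0.8937, 1.8131), alpha = 0.02
Step 1: grad_x = 2*7*-0.8937 = -12.5118, grad_y = 2*2*1.8131 = 7.2524
  x_1 = -0.8937 - 0.02*-12.5118 = -0.6435
  y_1 = 1.8131 - 0.02*7.2524 = 1.6681
Step 2: grad_x = 2*7*-0.6435 = -9.0085, grad_y = 2*2*1.6681 = 6.6722
  x_2 = -0.6435 - 0.02*-9.0085 = -0.4633
  y_2 = 1.6681 - 0.02*6.6722 = 1.5346
Step 3: grad_x = 2*7*-0.4633 = -6.4861, grad_y = 2*2*1.5346 = 6.1384
  x_3 = -0.4633 - 0.02*-6.4861 = -0.3336
  y_3 = 1.5346 - 0.02*6.1384 = 1.4118
f(-0.3336, 1.4118) = 7*(-0.3336)^2 + 2*1.4118^2 = 4.7655


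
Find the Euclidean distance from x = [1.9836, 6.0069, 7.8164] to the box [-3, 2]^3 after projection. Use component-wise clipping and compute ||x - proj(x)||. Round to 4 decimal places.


Project each component onto [-3, 2].
clip(1.9836) = 1.9836, clip(6.0069) = 2.0, clip(7.8164) = 2.0
Projection = [1.9836, 2.0, 2.0]
Squared diffs: [0.0, 16.0552, 33.8305]
Distance = sqrt(49.8857) = 7.063


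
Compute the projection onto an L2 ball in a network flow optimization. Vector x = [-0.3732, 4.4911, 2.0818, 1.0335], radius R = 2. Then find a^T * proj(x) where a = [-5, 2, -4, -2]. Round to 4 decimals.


Step 1: Compute ||x|| (intermediates to 6 decimals).
||x|| = sqrt((-0.3732)^2 + 4.4911^2 + 2.0818^2 + 1.0335^2) = 5.070628
Step 2: Project.
Since ||x|| > R, scale = R/||x|| = 2/5.070628 = 0.394428, proj(x) = scale * x
proj(x) = [-0.147201, 1.771416, 0.82112, 0.407641]
Step 3: Dot product.
a^T * proj(x) = -5*(-0.147201) + 2*1.771416 - 4*0.82112 - 2*0.407641 = 0.1791


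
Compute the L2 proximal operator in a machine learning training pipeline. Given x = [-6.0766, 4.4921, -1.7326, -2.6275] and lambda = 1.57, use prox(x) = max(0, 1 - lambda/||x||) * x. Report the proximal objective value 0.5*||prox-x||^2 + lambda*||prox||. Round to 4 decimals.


Step 1: Compute ||x||.
||x|| = 8.1859
Step 2: Compute scaling factor.
scale = max(0, 1 - 1.57/8.1859) = 0.8082
Step 3: prox(x) = [-4.9112, 3.6306, -1.4003, -2.1236]
||prox(x)|| = 6.6159
Step 4: Proximal objective.
0.5*||prox-x||^2 = 1.2325
lambda*||prox|| = 10.387
Total = 11.6195


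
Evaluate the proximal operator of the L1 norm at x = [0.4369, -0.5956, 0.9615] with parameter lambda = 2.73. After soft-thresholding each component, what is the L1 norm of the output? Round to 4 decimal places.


Soft-thresholding with lambda = 2.73:
prox(0.4369) = sign(0.4369)*max(|0.4369| - 2.73, 0) = 0.0
prox(-0.5956) = sign(-0.5956)*max(|-0.5956| - 2.73, 0) = 0.0
prox(0.9615) = sign(0.9615)*max(|0.9615| - 2.73, 0) = 0.0
prox(x) = [0.0, 0.0, 0.0]
||prox(x)||_1 = 0.0 + 0.0 + 0.0 = 0.0


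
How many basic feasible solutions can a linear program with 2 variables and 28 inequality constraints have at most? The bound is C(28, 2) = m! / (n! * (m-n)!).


Each vertex corresponds to some choice of n active constraints out of m, so the number of vertices is at most C(m, n) = m! / (n!(m-n)!).
m = 28, n = 2
Numerator: 28 * 27
Denominator: 2! = 2
C(28, 2) = 378


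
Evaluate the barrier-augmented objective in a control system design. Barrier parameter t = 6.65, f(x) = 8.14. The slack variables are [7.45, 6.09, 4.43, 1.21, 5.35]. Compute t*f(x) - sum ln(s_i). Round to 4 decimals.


Step 1: Compute log-barrier.
ln values: [2.0082, 1.8066, 1.4884, 0.1906, 1.6771]
phi = -(2.0082 + 1.8066 + 1.4884 + 0.1906 + 1.6771) = -7.171
Step 2: Compute augmented objective.
t*f(x) = 6.65*8.14 = 54.131
Total = 54.131 - 7.171 = 46.96


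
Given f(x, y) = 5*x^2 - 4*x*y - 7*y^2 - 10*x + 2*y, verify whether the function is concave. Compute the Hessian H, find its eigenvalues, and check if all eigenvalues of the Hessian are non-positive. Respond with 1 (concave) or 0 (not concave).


The Hessian of f(x,y) = 5*x^2 - 4*x*y - 7*y^2 - 10*x + 2*y is:
H = [[10, -4], [-4, -14]]
Trace = 10 - 14 = -4
Determinant = 10*-14 - (-4)^2 = -156
Discriminant = (-4)^2 - 4*-156 = 640.0
Eigenvalues: lambda_1 = -14.6491, lambda_2 = 10.6491
The function is not concave.

0
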